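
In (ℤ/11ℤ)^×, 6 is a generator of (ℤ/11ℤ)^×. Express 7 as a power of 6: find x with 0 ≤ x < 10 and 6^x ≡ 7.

3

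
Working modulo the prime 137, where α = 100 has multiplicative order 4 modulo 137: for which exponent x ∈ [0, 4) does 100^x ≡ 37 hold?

3

Successive powers of 100 modulo 137:
  100^0=1  100^1=100  100^2=136  100^3=37
So 100^3 ≡ 37 (mod 137), giving x = 3.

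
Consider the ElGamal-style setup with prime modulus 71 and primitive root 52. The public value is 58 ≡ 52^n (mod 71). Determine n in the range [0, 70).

Baby-step giant-step with m = ceil(sqrt(70)) = 9.
Baby table (52^j mod 71 for j=0..8):
  0:1  1:52  2:6  3:28  4:36  5:26  6:3  7:14
  8:18
Giant step factor: 52^(-9) ≡ 11 (mod 71).
Scan 58·11^i mod 71 for i = 0, 1, …:
  i=0: 58   i=1: 70   i=2: 60   i=3: 21
  i=4: 18
Match at i=4, j=8: n = 4·9 + 8 = 44.

44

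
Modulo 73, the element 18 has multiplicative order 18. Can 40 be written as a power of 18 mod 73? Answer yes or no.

no

40 ∈ ⟨18⟩ iff 40^18 ≡ 1 (mod 73), since |⟨18⟩| = 18.
40^18 mod 73 = 27.
Since 27 ≠ 1, 40 does not lie in the subgroup.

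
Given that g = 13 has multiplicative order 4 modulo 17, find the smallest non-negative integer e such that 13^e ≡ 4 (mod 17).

3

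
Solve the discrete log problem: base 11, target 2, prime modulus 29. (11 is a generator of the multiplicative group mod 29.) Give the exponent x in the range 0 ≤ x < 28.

Successive powers of 11 modulo 29:
  11^0=1  11^1=11  11^2=5  11^3=26  11^4=25  11^5=14
  11^6=9  11^7=12  11^8=16  11^9=2
So 11^9 ≡ 2 (mod 29), giving x = 9.

9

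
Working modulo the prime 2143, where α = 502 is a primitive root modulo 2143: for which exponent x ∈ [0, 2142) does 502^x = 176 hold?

Baby-step giant-step with m = ceil(sqrt(2142)) = 47.
Baby table (502^j mod 2143 for j=0..46):
  0:1  1:502  2:1273  3:432  4:421  5:1328  6:183  7:1860
  8:1515  9:1908  10:2038  11:865  12:1344  13:1786  14:798  15:1998
  16:72  17:1856  18:1650  19:1102  20:310  21:1324  22:318  23:1054
  24:1930  25:224  26:1012  27:133  28:333  29:12  30:1738  31:275
  32:898  33:766  34:935  35:53  36:890  37:1036  38:1466  39:883
  40:1808  41:1127  42:2  43:1004  44:403  45:864  46:842
Giant step factor: 502^(-47) ≡ 259 (mod 2143).
Scan 176·259^i mod 2143 for i = 0, 1, …:
  i=0: 176   i=1: 581   i=2: 469   i=3: 1463
  i=4: 1749   i=5: 818   i=6: 1848   i=7: 743
  i=8: 1710   i=9: 1432     …   i=38: 1429
  i=39: 1515
Match at i=39, j=8: x = 39·47 + 8 = 1841.

1841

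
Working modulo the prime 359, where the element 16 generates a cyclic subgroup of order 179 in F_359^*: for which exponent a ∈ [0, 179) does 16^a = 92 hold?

34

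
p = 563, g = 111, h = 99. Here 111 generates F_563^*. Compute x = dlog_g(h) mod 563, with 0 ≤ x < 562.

Baby-step giant-step with m = ceil(sqrt(562)) = 24.
Baby table (111^j mod 563 for j=0..23):
  0:1  1:111  2:498  3:104  4:284  5:559  6:119  7:260
  8:147  9:553  10:16  11:87  12:86  13:538  14:40  15:499
  16:215  17:219  18:100  19:403  20:256  21:266  22:250  23:163
Giant step factor: 111^(-24) ≡ 117 (mod 563).
Scan 99·117^i mod 563 for i = 0, 1, …:
  i=0: 99   i=1: 323   i=2: 70   i=3: 308
  i=4: 4   i=5: 468   i=6: 145   i=7: 75
  i=8: 330   i=9: 326     …   i=14: 108
  i=15: 250
Match at i=15, j=22: x = 15·24 + 22 = 382.

382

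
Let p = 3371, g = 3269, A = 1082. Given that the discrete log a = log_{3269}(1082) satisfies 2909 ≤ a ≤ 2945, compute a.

2937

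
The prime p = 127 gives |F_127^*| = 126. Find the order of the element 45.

The order of 45 must divide p − 1 = 126 = 2 · 3^2 · 7.
Divisors: 1, 2, 3, 6, 7, 9, 14, 18, 21, 42, 63, 126.
Check each in increasing order: 45^1 ≡ 45;  45^2 ≡ 120;  45^3 ≡ 66;  45^6 ≡ 38;  45^7 ≡ 59;  45^9 ≡ 95;  45^14 ≡ 52;  45^18 ≡ 8;  45^21 ≡ 20;  45^42 ≡ 19;  45^63 ≡ 126;  45^126 ≡ 1.
Smallest exponent giving 1 is 126.

126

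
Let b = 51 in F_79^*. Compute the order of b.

39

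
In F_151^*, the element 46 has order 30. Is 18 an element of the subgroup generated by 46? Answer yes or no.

no

18 ∈ ⟨46⟩ iff 18^30 ≡ 1 (mod 151), since |⟨46⟩| = 30.
18^30 mod 151 = 8.
Since 8 ≠ 1, 18 does not lie in the subgroup.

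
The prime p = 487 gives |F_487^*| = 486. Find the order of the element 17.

486

The order of 17 must divide p − 1 = 486 = 2 · 3^5.
Divisors: 1, 2, 3, 6, 9, 18, 27, 54, 81, 162, 243, 486.
Check each in increasing order: 17^1 ≡ 17;  17^2 ≡ 289;  17^3 ≡ 43;  17^6 ≡ 388;  17^9 ≡ 126;  17^18 ≡ 292;  17^27 ≡ 267;  17^54 ≡ 187;  17^81 ≡ 255;  17^162 ≡ 254;  17^243 ≡ 486;  17^486 ≡ 1.
Smallest exponent giving 1 is 486.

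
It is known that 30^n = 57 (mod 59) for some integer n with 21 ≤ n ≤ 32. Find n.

Compute 30^21 mod 59 = 39, then multiply by 30 repeatedly:
  30^21=39  30^22=49  30^23=54  30^24=27  30^25=43
  30^26=51  30^27=55  30^28=57
Found 57 at exponent 28.

28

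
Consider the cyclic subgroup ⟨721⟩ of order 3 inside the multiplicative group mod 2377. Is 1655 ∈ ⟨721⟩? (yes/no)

yes

⟨721⟩ has order 3; its elements mod 2377 are {1, 721, 1655}.
1655 is in this set.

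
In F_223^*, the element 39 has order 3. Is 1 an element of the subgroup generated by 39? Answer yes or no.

yes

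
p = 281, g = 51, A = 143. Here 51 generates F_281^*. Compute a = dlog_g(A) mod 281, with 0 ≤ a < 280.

186

Baby-step giant-step with m = ceil(sqrt(280)) = 17.
Baby table (51^j mod 281 for j=0..16):
  0:1  1:51  2:72  3:19  4:126  5:244  6:80  7:146
  8:140  9:115  10:245  11:131  12:218  13:159  14:241  15:208
  16:211
Giant step factor: 51^(-17) ≡ 237 (mod 281).
Scan 143·237^i mod 281 for i = 0, 1, …:
  i=0: 143   i=1: 171   i=2: 63   i=3: 38
  i=4: 14   i=5: 227   i=6: 128   i=7: 269
  i=8: 247   i=9: 91   i=10: 211
Match at i=10, j=16: a = 10·17 + 16 = 186.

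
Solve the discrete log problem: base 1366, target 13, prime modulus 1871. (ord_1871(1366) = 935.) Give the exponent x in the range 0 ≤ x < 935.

427

Baby-step giant-step with m = ceil(sqrt(935)) = 31.
Baby table (1366^j mod 1871 for j=0..30):
  0:1  1:1366  2:569  3:789  4:78  5:1772  6:1349  7:1670
  8:471  9:1633  10:446  11:1161  12:1189  13:146  14:1110  15:750
  16:1063  17:162  18:514  19:499  20:590  21:1410  22:801  23:1502
  24:1116  25:1462  26:735  27:1154  28:982  29:1776  30:1200
Giant step factor: 1366^(-31) ≡ 1550 (mod 1871).
Scan 13·1550^i mod 1871 for i = 0, 1, …:
  i=0: 13   i=1: 1440   i=2: 1768   i=3: 1256
  i=4: 960   i=5: 555   i=6: 1461   i=7: 640
  i=8: 370   i=9: 974   i=10: 1674   i=11: 1494
  i=12: 1273   i=13: 1116
Match at i=13, j=24: x = 13·31 + 24 = 427.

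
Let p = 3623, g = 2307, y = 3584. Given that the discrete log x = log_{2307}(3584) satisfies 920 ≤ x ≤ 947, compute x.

933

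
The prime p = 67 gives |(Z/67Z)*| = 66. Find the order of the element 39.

33

The order of 39 must divide p − 1 = 66 = 2 · 3 · 11.
Divisors: 1, 2, 3, 6, 11, 22, 33, 66.
Check each in increasing order: 39^1 ≡ 39;  39^2 ≡ 47;  39^3 ≡ 24;  39^6 ≡ 40;  39^11 ≡ 29;  39^22 ≡ 37;  39^33 ≡ 1.
Smallest exponent giving 1 is 33.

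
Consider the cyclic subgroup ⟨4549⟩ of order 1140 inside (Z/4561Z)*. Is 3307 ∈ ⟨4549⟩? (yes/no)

no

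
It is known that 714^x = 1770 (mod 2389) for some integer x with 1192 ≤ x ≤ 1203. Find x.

1193

Compute 714^1192 mod 2389 = 1468, then multiply by 714 repeatedly:
  714^1192=1468  714^1193=1770
Found 1770 at exponent 1193.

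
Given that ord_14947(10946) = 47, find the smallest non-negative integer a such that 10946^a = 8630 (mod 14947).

Successive powers of 10946 modulo 14947:
  10946^0=1  10946^1=10946  10946^2=14711  10946^3=2575  10946^4=10855  10946^5=5127
  10946^6=9104  10946^7=735  10946^8=3824  10946^9=5904  10946^10=9303  10946^11=11674
  10946^12=1701  10946^13=10131  10946^14=2133  10946^15=604  10946^16=4810  10946^17=6926
  10946^18=812  10946^19=9634  10946^20=2679  10946^21=13267  10946^22=10477  10946^23=7858
  10946^24=8630
So 10946^24 ≡ 8630 (mod 14947), giving a = 24.

24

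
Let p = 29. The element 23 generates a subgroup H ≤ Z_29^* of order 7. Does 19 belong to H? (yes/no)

no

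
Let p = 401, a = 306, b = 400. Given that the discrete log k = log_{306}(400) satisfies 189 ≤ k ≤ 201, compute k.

Compute 306^189 mod 401 = 24, then multiply by 306 repeatedly:
  306^189=24  306^190=126  306^191=60  306^192=315  306^193=150
  306^194=186  306^195=375  306^196=64  306^197=336  306^198=160
  306^199=38  306^200=400
Found 400 at exponent 200.

200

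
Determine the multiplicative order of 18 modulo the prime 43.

The order of 18 must divide p − 1 = 42 = 2 · 3 · 7.
Divisors: 1, 2, 3, 6, 7, 14, 21, 42.
Check each in increasing order: 18^1 ≡ 18;  18^2 ≡ 23;  18^3 ≡ 27;  18^6 ≡ 41;  18^7 ≡ 7;  18^14 ≡ 6;  18^21 ≡ 42;  18^42 ≡ 1.
Smallest exponent giving 1 is 42.

42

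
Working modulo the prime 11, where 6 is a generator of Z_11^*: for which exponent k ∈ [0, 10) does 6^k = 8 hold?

7

Successive powers of 6 modulo 11:
  6^0=1  6^1=6  6^2=3  6^3=7  6^4=9  6^5=10
  6^6=5  6^7=8
So 6^7 ≡ 8 (mod 11), giving k = 7.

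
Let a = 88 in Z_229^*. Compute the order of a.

The order of 88 must divide p − 1 = 228 = 2^2 · 3 · 19.
Divisors: 1, 2, 3, 4, 6, 12, 19, 38, 57, 76, 114, 228.
Check each in increasing order: 88^1 ≡ 88;  88^2 ≡ 187;  88^3 ≡ 197;  88^4 ≡ 161;  88^6 ≡ 108;  88^12 ≡ 214;  88^19 ≡ 107;  88^38 ≡ 228;  88^57 ≡ 122;  88^76 ≡ 1.
Smallest exponent giving 1 is 76.

76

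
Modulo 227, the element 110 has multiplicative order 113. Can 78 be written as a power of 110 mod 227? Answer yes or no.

78 ∈ ⟨110⟩ iff 78^113 ≡ 1 (mod 227), since |⟨110⟩| = 113.
78^113 mod 227 = 1.
Since 1 = 1, 78 lies in the subgroup.

yes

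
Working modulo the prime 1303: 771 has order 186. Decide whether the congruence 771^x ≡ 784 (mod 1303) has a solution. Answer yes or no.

yes

784 ∈ ⟨771⟩ iff 784^186 ≡ 1 (mod 1303), since |⟨771⟩| = 186.
784^186 mod 1303 = 1.
Since 1 = 1, 784 lies in the subgroup.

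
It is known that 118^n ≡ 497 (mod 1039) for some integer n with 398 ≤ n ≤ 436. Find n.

Compute 118^398 mod 1039 = 86, then multiply by 118 repeatedly:
  118^398=86  118^399=797  118^400=536  118^401=908  118^402=127
  118^403=440  118^404=1009  118^405=616  118^406=997  118^407=239
  118^408=149  118^409=958  118^410=832  118^411=510  118^412=957
  118^413=714  118^414=93  118^415=584  118^416=338  118^417=402
  118^418=681  118^419=355  118^420=330  118^421=497
Found 497 at exponent 421.

421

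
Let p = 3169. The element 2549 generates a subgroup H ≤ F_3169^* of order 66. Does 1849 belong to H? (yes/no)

1849 ∈ ⟨2549⟩ iff 1849^66 ≡ 1 (mod 3169), since |⟨2549⟩| = 66.
1849^66 mod 3169 = 1930.
Since 1930 ≠ 1, 1849 does not lie in the subgroup.

no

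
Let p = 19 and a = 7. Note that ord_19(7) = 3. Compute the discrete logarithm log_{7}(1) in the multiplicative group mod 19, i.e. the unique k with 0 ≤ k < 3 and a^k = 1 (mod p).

0

Successive powers of 7 modulo 19:
  7^0=1
So 7^0 ≡ 1 (mod 19), giving k = 0.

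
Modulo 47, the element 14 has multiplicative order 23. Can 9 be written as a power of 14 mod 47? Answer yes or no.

⟨14⟩ has order 23; its elements mod 47 are {1, 2, 3, 4, 6, 7, 8, 9, 12, 14, 16, 17, 18, 21, 24, 25, 27, 28, 32, 34, 36, 37, 42}.
9 is in this set.

yes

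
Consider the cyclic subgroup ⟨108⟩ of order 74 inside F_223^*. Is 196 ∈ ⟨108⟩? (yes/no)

196 ∈ ⟨108⟩ iff 196^74 ≡ 1 (mod 223), since |⟨108⟩| = 74.
196^74 mod 223 = 1.
Since 1 = 1, 196 lies in the subgroup.

yes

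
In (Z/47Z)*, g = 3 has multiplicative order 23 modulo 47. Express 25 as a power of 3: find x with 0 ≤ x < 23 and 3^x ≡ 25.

Successive powers of 3 modulo 47:
  3^0=1  3^1=3  3^2=9  3^3=27  3^4=34  3^5=8
  3^6=24  3^7=25
So 3^7 ≡ 25 (mod 47), giving x = 7.

7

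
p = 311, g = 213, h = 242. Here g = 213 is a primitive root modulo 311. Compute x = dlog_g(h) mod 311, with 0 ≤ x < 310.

Baby-step giant-step with m = ceil(sqrt(310)) = 18.
Baby table (213^j mod 311 for j=0..17):
  0:1  1:213  2:274  3:205  4:125  5:190  6:40  7:123
  8:75  9:114  10:24  11:136  12:45  13:255  14:201  15:206
  16:27  17:153
Giant step factor: 213^(-18) ≡ 278 (mod 311).
Scan 242·278^i mod 311 for i = 0, 1, …:
  i=0: 242   i=1: 100   i=2: 121   i=3: 50
  i=4: 216   i=5: 25   i=6: 108   i=7: 168
  i=8: 54   i=9: 84   i=10: 27
Match at i=10, j=16: x = 10·18 + 16 = 196.

196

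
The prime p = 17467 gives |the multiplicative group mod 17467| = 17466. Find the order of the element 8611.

5822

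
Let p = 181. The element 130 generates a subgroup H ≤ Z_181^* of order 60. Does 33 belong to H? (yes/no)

33 ∈ ⟨130⟩ iff 33^60 ≡ 1 (mod 181), since |⟨130⟩| = 60.
33^60 mod 181 = 48.
Since 48 ≠ 1, 33 does not lie in the subgroup.

no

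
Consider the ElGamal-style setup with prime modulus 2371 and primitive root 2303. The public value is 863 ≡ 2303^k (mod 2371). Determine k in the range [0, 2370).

Baby-step giant-step with m = ceil(sqrt(2370)) = 49.
Baby table (2303^j mod 2371 for j=0..48):
  0:1  1:2303  2:2253  3:911  4:2069  5:1568  6:71  7:2285
  8:1106  9:664  10:2268  11:2262  12:299  13:1007  14:283  15:2095
  16:2171  17:1745  18:2261  19:367  20:1125  21:1743  22:26  23:603
  24:1674  25:2347  26:1632  27:461  28:1846  29:135  30:304  31:667
  32:2064  33:1908  34:661  35:101  36:245  37:2308  38:1913  39:321
  40:1882  41:58  42:798  43:269  44:676  45:1452  46:846  47:1747
  48:2125
Giant step factor: 2303^(-49) ≡ 181 (mod 2371).
Scan 863·181^i mod 2371 for i = 0, 1, …:
  i=0: 863   i=1: 2088   i=2: 939   i=3: 1618
  i=4: 1225   i=5: 1222   i=6: 679   i=7: 1978
  i=8: 2368   i=9: 1828     …   i=24: 750
  i=25: 603
Match at i=25, j=23: k = 25·49 + 23 = 1248.

1248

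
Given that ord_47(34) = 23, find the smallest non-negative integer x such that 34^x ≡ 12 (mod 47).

3

Successive powers of 34 modulo 47:
  34^0=1  34^1=34  34^2=28  34^3=12
So 34^3 ≡ 12 (mod 47), giving x = 3.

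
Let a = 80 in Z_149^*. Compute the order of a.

The order of 80 must divide p − 1 = 148 = 2^2 · 37.
Divisors: 1, 2, 4, 37, 74, 148.
Check each in increasing order: 80^1 ≡ 80;  80^2 ≡ 142;  80^4 ≡ 49;  80^37 ≡ 1.
Smallest exponent giving 1 is 37.

37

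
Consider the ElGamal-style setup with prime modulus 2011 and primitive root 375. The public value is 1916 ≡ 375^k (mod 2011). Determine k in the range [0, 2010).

1164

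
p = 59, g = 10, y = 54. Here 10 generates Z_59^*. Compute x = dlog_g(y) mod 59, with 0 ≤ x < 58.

5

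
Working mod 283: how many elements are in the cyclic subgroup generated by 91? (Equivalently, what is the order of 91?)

141

The order of 91 must divide p − 1 = 282 = 2 · 3 · 47.
Divisors: 1, 2, 3, 6, 47, 94, 141, 282.
Check each in increasing order: 91^1 ≡ 91;  91^2 ≡ 74;  91^3 ≡ 225;  91^6 ≡ 251;  91^47 ≡ 44;  91^94 ≡ 238;  91^141 ≡ 1.
Smallest exponent giving 1 is 141.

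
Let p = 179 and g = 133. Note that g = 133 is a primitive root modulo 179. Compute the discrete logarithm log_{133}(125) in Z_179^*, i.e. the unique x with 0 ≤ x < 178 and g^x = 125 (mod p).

130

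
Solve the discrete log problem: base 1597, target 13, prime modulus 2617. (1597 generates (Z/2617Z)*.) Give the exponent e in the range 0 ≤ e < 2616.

2064

Baby-step giant-step with m = ceil(sqrt(2616)) = 52.
Baby table (1597^j mod 2617 for j=0..51):
  0:1  1:1597  2:1451  3:1202  4:1333  5:1180  6:220  7:662
  8:2563  9:123  10:156  11:517  12:1294  13:1705  14:1205  15:890
  16:299  17:1209  18:2044  19:869  20:783  21:2142  22:355  23:1663
  24:2173  25:139  26:2155  27:180  28:2207  29:2097  30:1766  31:1793
  32:423  33:345  34:1395  35:748  36:1204  37:1910  38:1465  39:7
  40:711  41:2306  42:563  43:1480  44:409  45:1540  46:2017  47:2239
  48:861  49:1092  50:1002  51:1207
Giant step factor: 1597^(-52) ≡ 1486 (mod 2617).
Scan 13·1486^i mod 2617 for i = 0, 1, …:
  i=0: 13   i=1: 999   i=2: 675   i=3: 739
  i=4: 1631   i=5: 324   i=6: 2553   i=7: 1725
  i=8: 1307   i=9: 388     …   i=38: 2410
  i=39: 1204
Match at i=39, j=36: e = 39·52 + 36 = 2064.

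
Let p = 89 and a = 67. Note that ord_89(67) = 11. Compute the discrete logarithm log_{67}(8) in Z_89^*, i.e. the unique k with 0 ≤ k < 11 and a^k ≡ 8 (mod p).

Successive powers of 67 modulo 89:
  67^0=1  67^1=67  67^2=39  67^3=32  67^4=8
So 67^4 ≡ 8 (mod 89), giving k = 4.

4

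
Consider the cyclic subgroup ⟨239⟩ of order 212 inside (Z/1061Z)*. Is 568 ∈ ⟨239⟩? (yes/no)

568 ∈ ⟨239⟩ iff 568^212 ≡ 1 (mod 1061), since |⟨239⟩| = 212.
568^212 mod 1061 = 220.
Since 220 ≠ 1, 568 does not lie in the subgroup.

no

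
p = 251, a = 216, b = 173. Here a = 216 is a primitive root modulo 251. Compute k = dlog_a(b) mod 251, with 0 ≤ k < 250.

186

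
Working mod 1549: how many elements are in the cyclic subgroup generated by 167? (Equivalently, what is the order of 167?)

1548

The order of 167 must divide p − 1 = 1548 = 2^2 · 3^2 · 43.
Divisors: 1, 2, 3, 4, 6, 9, 12, 18, 36, 43, 86, 129, 172, 258, 387, 516, 774, 1548.
Check each in increasing order: 167^1 ≡ 167;  167^2 ≡ 7;  167^3 ≡ 1169;  167^4 ≡ 49;  167^6 ≡ 343;  167^9 ≡ 1325;  167^12 ≡ 1474;  167^18 ≡ 608;  167^36 ≡ 1002;  167^43 ≡ 465;  167^86 ≡ 914;  167^129 ≡ 584;  167^172 ≡ 485;  167^258 ≡ 276;  167^387 ≡ 88;  167^516 ≡ 275;  167^774 ≡ 1548;  167^1548 ≡ 1.
Smallest exponent giving 1 is 1548.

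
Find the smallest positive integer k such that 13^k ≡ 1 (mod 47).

46

The order of 13 must divide p − 1 = 46 = 2 · 23.
Divisors: 1, 2, 23, 46.
Check each in increasing order: 13^1 ≡ 13;  13^2 ≡ 28;  13^23 ≡ 46;  13^46 ≡ 1.
Smallest exponent giving 1 is 46.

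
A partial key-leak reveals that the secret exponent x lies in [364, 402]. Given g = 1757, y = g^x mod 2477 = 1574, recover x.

367

Compute 1757^364 mod 2477 = 1631, then multiply by 1757 repeatedly:
  1757^364=1631  1757^365=2255  1757^366=1312  1757^367=1574
Found 1574 at exponent 367.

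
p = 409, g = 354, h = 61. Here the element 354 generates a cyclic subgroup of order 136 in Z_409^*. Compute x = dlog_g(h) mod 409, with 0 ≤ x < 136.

Baby-step giant-step with m = ceil(sqrt(136)) = 12.
Baby table (354^j mod 409 for j=0..11):
  0:1  1:354  2:162  3:88  4:68  5:350  6:382  7:258
  8:125  9:78  10:209  11:366
Giant step factor: 354^(-12) ≡ 193 (mod 409).
Scan 61·193^i mod 409 for i = 0, 1, …:
  i=0: 61   i=1: 321   i=2: 194   i=3: 223
  i=4: 94   i=5: 146   i=6: 366
Match at i=6, j=11: x = 6·12 + 11 = 83.

83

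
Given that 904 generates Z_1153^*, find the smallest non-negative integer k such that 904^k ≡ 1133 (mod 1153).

543

Baby-step giant-step with m = ceil(sqrt(1152)) = 34.
Baby table (904^j mod 1153 for j=0..33):
  0:1  1:904  2:892  3:421  4:94  5:807  6:832  7:372
  8:765  9:913  10:957  11:378  12:424  13:500  14:24  15:942
  16:654  17:880  18:1103  19:920  20:367  21:857  22:1065  23:5
  24:1061  25:1001  26:952  27:470  28:576  29:701  30:707  31:366
  32:1106  33:173
Giant step factor: 904^(-34) ≡ 801 (mod 1153).
Scan 1133·801^i mod 1153 for i = 0, 1, …:
  i=0: 1133   i=1: 122   i=2: 870   i=3: 458
  i=4: 204   i=5: 831   i=6: 350   i=7: 171
  i=8: 917   i=9: 56     …   i=14: 671
  i=15: 173
Match at i=15, j=33: k = 15·34 + 33 = 543.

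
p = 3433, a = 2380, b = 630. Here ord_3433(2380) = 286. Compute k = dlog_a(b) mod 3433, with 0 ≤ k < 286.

Baby-step giant-step with m = ceil(sqrt(286)) = 17.
Baby table (2380^j mod 3433 for j=0..16):
  0:1  1:2380  2:3383  3:1155  4:2500  5:611  6:2021  7:347
  8:1940  9:3248  10:2557  11:2384  12:2604  13:955  14:254  15:312
  16:1032
Giant step factor: 2380^(-17) ≡ 2266 (mod 3433).
Scan 630·2266^i mod 3433 for i = 0, 1, …:
  i=0: 630   i=1: 2885   i=2: 978   i=3: 1863
  i=4: 2401   i=5: 2794   i=6: 752   i=7: 1264
  i=8: 1102   i=9: 1341   i=10: 501   i=11: 2376
  i=12: 1072   i=13: 2021
Match at i=13, j=6: k = 13·17 + 6 = 227.

227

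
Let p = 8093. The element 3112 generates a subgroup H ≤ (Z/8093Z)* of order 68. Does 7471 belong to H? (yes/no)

7471 ∈ ⟨3112⟩ iff 7471^68 ≡ 1 (mod 8093), since |⟨3112⟩| = 68.
7471^68 mod 8093 = 1.
Since 1 = 1, 7471 lies in the subgroup.

yes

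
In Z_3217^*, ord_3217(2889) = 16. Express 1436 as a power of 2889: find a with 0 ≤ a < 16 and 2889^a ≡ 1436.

Successive powers of 2889 modulo 3217:
  2889^0=1  2889^1=2889  2889^2=1423  2889^3=2938  2889^4=1436
So 2889^4 ≡ 1436 (mod 3217), giving a = 4.

4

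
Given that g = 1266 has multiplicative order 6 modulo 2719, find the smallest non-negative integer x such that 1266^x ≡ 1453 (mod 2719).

4

Successive powers of 1266 modulo 2719:
  1266^0=1  1266^1=1266  1266^2=1265  1266^3=2718  1266^4=1453
So 1266^4 ≡ 1453 (mod 2719), giving x = 4.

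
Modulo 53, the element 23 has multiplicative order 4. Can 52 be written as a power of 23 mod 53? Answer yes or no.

52 ∈ ⟨23⟩ iff 52^4 ≡ 1 (mod 53), since |⟨23⟩| = 4.
52^4 mod 53 = 1.
Since 1 = 1, 52 lies in the subgroup.

yes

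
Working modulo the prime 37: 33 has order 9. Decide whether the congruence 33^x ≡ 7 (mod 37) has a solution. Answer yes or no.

yes

⟨33⟩ has order 9; its elements mod 37 are {1, 7, 9, 10, 12, 16, 26, 33, 34}.
7 is in this set.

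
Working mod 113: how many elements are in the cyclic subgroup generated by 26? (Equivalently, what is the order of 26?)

56

The order of 26 must divide p − 1 = 112 = 2^4 · 7.
Divisors: 1, 2, 4, 7, 8, 14, 16, 28, 56, 112.
Check each in increasing order: 26^1 ≡ 26;  26^2 ≡ 111;  26^4 ≡ 4;  26^7 ≡ 18;  26^8 ≡ 16;  26^14 ≡ 98;  26^16 ≡ 30;  26^28 ≡ 112;  26^56 ≡ 1.
Smallest exponent giving 1 is 56.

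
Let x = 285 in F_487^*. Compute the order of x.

243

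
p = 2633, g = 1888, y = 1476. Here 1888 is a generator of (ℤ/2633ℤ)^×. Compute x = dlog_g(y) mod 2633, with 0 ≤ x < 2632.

512

Baby-step giant-step with m = ceil(sqrt(2632)) = 52.
Baby table (1888^j mod 2633 for j=0..51):
  0:1  1:1888  2:2095  3:594  4:2447  5:1654  6:14  7:102
  8:367  9:417  10:29  11:2092  12:196  13:1428  14:2505  15:572
  16:406  17:325  18:111  19:1561  20:841  21:109  22:418  23:1917
  24:1554  25:790  26:1242  27:1526  28:586  29:508  30:692  31:528
  32:1590  33:300  34:305  35:1846  36:1789  37:2126  38:1196  39:1567
  40:1637  41:2147  42:1349  43:801  44:946  45:874  46:1854  47:1095
  48:455  49:682  50:79  51:1704
Giant step factor: 1888^(-52) ≡ 176 (mod 2633).
Scan 1476·176^i mod 2633 for i = 0, 1, …:
  i=0: 1476   i=1: 1742   i=2: 1164   i=3: 2123
  i=4: 2395   i=5: 240   i=6: 112   i=7: 1281
  i=8: 1651   i=9: 946
Match at i=9, j=44: x = 9·52 + 44 = 512.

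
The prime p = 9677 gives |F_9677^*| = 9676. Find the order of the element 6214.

9676

The order of 6214 must divide p − 1 = 9676 = 2^2 · 41 · 59.
Divisors: 1, 2, 4, 41, 59, 82, 118, 164, 236, 2419, 4838, 9676.
Check each in increasing order: 6214^1 ≡ 6214;  6214^2 ≡ 2566;  6214^4 ≡ 3996;  6214^41 ≡ 4570;  6214^59 ≡ 6884;  6214^82 ≡ 1934;  6214^118 ≡ 1187;  6214^164 ≡ 5034;  6214^236 ≡ 5804;  6214^2419 ≡ 8339;  6214^4838 ≡ 9676;  6214^9676 ≡ 1.
Smallest exponent giving 1 is 9676.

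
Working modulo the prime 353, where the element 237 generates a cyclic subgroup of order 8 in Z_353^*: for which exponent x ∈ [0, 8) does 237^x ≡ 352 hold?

Successive powers of 237 modulo 353:
  237^0=1  237^1=237  237^2=42  237^3=70  237^4=352
So 237^4 ≡ 352 (mod 353), giving x = 4.

4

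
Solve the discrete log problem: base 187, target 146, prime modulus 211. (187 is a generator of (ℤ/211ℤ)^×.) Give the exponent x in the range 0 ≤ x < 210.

111

Baby-step giant-step with m = ceil(sqrt(210)) = 15.
Baby table (187^j mod 211 for j=0..14):
  0:1  1:187  2:154  3:102  4:84  5:94  6:65  7:128
  8:93  9:89  10:185  11:202  12:5  13:91  14:137
Giant step factor: 187^(-15) ≡ 12 (mod 211).
Scan 146·12^i mod 211 for i = 0, 1, …:
  i=0: 146   i=1: 64   i=2: 135   i=3: 143
  i=4: 28   i=5: 125   i=6: 23   i=7: 65
Match at i=7, j=6: x = 7·15 + 6 = 111.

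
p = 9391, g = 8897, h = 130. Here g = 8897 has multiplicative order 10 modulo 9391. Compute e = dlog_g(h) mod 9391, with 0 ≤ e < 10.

7

Successive powers of 8897 modulo 9391:
  8897^0=1  8897^1=8897  8897^2=9261  8897^3=7874  8897^4=7509  8897^5=9390
  8897^6=494  8897^7=130
So 8897^7 ≡ 130 (mod 9391), giving e = 7.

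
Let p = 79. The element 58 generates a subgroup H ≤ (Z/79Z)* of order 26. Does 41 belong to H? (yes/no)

41 ∈ ⟨58⟩ iff 41^26 ≡ 1 (mod 79), since |⟨58⟩| = 26.
41^26 mod 79 = 1.
Since 1 = 1, 41 lies in the subgroup.

yes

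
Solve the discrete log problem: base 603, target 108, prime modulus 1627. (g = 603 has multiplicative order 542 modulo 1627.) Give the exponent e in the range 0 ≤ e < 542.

Baby-step giant-step with m = ceil(sqrt(542)) = 24.
Baby table (603^j mod 1627 for j=0..23):
  0:1  1:603  2:788  3:80  4:1057  5:1214  6:1519  7:1583
  8:1127  9:1122  10:1361  11:675  12:275  13:1498  14:309  15:849
  16:1069  17:315  18:1213  19:916  20:795  21:1047  22:65  23:147
Giant step factor: 603^(-24) ≡ 160 (mod 1627).
Scan 108·160^i mod 1627 for i = 0, 1, …:
  i=0: 108   i=1: 1010   i=2: 527   i=3: 1343
  i=4: 116   i=5: 663   i=6: 325   i=7: 1563
  i=8: 1149   i=9: 1616   i=10: 1494   i=11: 1498
Match at i=11, j=13: e = 11·24 + 13 = 277.

277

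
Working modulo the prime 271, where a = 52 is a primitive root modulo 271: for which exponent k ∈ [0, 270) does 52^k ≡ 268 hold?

234

Baby-step giant-step with m = ceil(sqrt(270)) = 17.
Baby table (52^j mod 271 for j=0..16):
  0:1  1:52  2:265  3:230  4:36  5:246  6:55  7:150
  8:212  9:184  10:83  11:251  12:44  13:120  14:7  15:93
  16:229
Giant step factor: 52^(-17) ≡ 254 (mod 271).
Scan 268·254^i mod 271 for i = 0, 1, …:
  i=0: 268   i=1: 51   i=2: 217   i=3: 105
  i=4: 112   i=5: 264   i=6: 119   i=7: 145
  i=8: 245   i=9: 171   i=10: 74   i=11: 97
  i=12: 248   i=13: 120
Match at i=13, j=13: k = 13·17 + 13 = 234.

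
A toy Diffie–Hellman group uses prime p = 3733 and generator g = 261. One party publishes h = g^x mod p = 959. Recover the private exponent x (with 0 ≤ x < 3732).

2644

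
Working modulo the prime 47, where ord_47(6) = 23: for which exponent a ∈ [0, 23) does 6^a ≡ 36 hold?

2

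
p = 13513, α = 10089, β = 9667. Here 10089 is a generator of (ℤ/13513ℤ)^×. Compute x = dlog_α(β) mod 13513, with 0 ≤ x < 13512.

722

Baby-step giant-step with m = ceil(sqrt(13512)) = 117.
Baby table (10089^j mod 13513 for j=0..116):
  0:1  1:10089  2:8005  3:8757  4:1379  5:7854  6:12287  7:8794
  8:9821  9:6753  10:11984  11:5765  12:3133  13:1930  14:13050  15:4291
  16:9760  17:12922  18:10147  19:12108  20:92  21:9304  22:6758  23:8377
  24:5251  25:6379  26:8825  27:11781  28:11674  29:13191  30:7975  31:3373
  32:4463  33:1891  34:11456  35:2895  36:6062  37:13193  38:1127  39:5870
  40:8464  41:4649  42:138  43:443  44:10137  45:5809  46:1120  47:2812
  48:6481  49:10915  50:3998  51:13030  52:5206  53:11816  54:13451  55:9593
  56:3671  57:11099  58:9093  59:13033  60:8447  61:8805  62:12696  63:217
  64:207  65:7421  66:8449  67:1957  68:1680  69:4218  70:2965  71:9616
  72:5997  73:6032  74:7809  75:4211  76:13420  77:7633  78:12263  79:9892
  80:6883  81:12793  82:5914  83:6451  84:5531  85:7082  86:7067  87:4375
  88:5917  89:9692  90:2520  91:6327  92:11204  93:911  94:2239  95:9048
  96:4957  97:13073  98:6617  99:4693  100:11638  101:1325  102:3568  103:12433
  104:8871  105:2920  106:1540  107:10623  108:3844  109:13319  110:2119  111:1025
  112:3780  113:2734  114:3293  115:8123  116:10115
Giant step factor: 10089^(-117) ≡ 6642 (mod 13513).
Scan 9667·6642^i mod 13513 for i = 0, 1, …:
  i=0: 9667   i=1: 7951   i=2: 1738   i=3: 3694
  i=4: 9453   i=5: 5428   i=6: 92
Match at i=6, j=20: x = 6·117 + 20 = 722.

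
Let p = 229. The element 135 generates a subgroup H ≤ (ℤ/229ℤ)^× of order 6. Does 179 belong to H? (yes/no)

⟨135⟩ has order 6; its elements mod 229 are {1, 94, 95, 134, 135, 228}.
179 is not in this set.

no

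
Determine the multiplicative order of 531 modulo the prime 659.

47

The order of 531 must divide p − 1 = 658 = 2 · 7 · 47.
Divisors: 1, 2, 7, 14, 47, 94, 329, 658.
Check each in increasing order: 531^1 ≡ 531;  531^2 ≡ 568;  531^7 ≡ 576;  531^14 ≡ 299;  531^47 ≡ 1.
Smallest exponent giving 1 is 47.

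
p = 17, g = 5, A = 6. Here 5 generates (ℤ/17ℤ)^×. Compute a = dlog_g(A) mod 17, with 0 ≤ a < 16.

Successive powers of 5 modulo 17:
  5^0=1  5^1=5  5^2=8  5^3=6
So 5^3 ≡ 6 (mod 17), giving a = 3.

3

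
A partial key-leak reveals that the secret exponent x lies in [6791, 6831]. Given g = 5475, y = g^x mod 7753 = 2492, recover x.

6814

Compute 5475^6791 mod 7753 = 423, then multiply by 5475 repeatedly:
  5475^6791=423  5475^6792=5531  5475^6793=6760  5475^6794=5931  5475^6795=2661
  5475^6796=1088  5475^6797=2496  5475^6798=4814  5475^6799=4203  5475^6800=521
  5475^6801=7124  5475^6802=6310  5475^6803=7635  5475^6804=5202  5475^6805=4181
  5475^6806=4119  5475^6807=5801  5475^6808=4187  5475^6809=5957  5475^6810=5457
  5475^6811=4766  5475^6812=5005  5475^6813=3273  5475^6814=2492
Found 2492 at exponent 6814.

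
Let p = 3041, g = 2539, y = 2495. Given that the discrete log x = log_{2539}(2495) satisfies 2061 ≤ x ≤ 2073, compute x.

2070

Compute 2539^2061 mod 3041 = 317, then multiply by 2539 repeatedly:
  2539^2061=317  2539^2062=2039  2539^2063=1239  2539^2064=1427  2539^2065=1322
  2539^2066=2335  2539^2067=1656  2539^2068=1922  2539^2069=2194  2539^2070=2495
Found 2495 at exponent 2070.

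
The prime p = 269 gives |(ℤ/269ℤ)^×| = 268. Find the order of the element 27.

268

The order of 27 must divide p − 1 = 268 = 2^2 · 67.
Divisors: 1, 2, 4, 67, 134, 268.
Check each in increasing order: 27^1 ≡ 27;  27^2 ≡ 191;  27^4 ≡ 166;  27^67 ≡ 82;  27^134 ≡ 268;  27^268 ≡ 1.
Smallest exponent giving 1 is 268.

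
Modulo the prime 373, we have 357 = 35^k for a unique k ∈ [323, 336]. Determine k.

334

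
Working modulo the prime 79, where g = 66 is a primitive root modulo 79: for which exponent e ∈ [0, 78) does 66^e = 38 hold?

24

Baby-step giant-step with m = ceil(sqrt(78)) = 9.
Baby table (66^j mod 79 for j=0..8):
  0:1  1:66  2:11  3:15  4:42  5:7  6:67  7:77
  8:26
Giant step factor: 66^(-9) ≡ 61 (mod 79).
Scan 38·61^i mod 79 for i = 0, 1, …:
  i=0: 38   i=1: 27   i=2: 67
Match at i=2, j=6: e = 2·9 + 6 = 24.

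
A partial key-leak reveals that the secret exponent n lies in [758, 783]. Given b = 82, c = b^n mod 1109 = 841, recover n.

Compute 82^758 mod 1109 = 765, then multiply by 82 repeatedly:
  82^758=765  82^759=626  82^760=318  82^761=569  82^762=80
  82^763=1015  82^764=55  82^765=74  82^766=523  82^767=744
  82^768=13  82^769=1066  82^770=910  82^771=317  82^772=487
  82^773=10  82^774=820  82^775=700  82^776=841
Found 841 at exponent 776.

776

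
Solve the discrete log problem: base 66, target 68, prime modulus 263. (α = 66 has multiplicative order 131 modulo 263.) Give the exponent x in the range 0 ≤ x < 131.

Baby-step giant-step with m = ceil(sqrt(131)) = 12.
Baby table (66^j mod 263 for j=0..11):
  0:1  1:66  2:148  3:37  4:75  5:216  6:54  7:145
  8:102  9:157  10:105  11:92
Giant step factor: 66^(-12) ≡ 183 (mod 263).
Scan 68·183^i mod 263 for i = 0, 1, …:
  i=0: 68   i=1: 83   i=2: 198   i=3: 203
  i=4: 66
Match at i=4, j=1: x = 4·12 + 1 = 49.

49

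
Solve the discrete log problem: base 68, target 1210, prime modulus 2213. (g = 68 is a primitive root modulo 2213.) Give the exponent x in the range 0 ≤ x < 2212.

622

Baby-step giant-step with m = ceil(sqrt(2212)) = 48.
Baby table (68^j mod 2213 for j=0..47):
  0:1  1:68  2:198  3:186  4:1583  5:1420  6:1401  7:109
  8:773  9:1665  10:357  11:2146  12:2083  13:12  14:816  15:163
  16:19  17:1292  18:1549  19:1321  20:1308  21:424  22:63  23:2071
  24:1409  25:653  26:144  27:940  28:1956  29:228  30:13  31:884
  32:361  33:205  34:662  35:756  36:509  37:1417  38:1197  39:1728
  40:215  41:1342  42:523  43:156  44:1756  45:2119  46:247  47:1305
Giant step factor: 68^(-48) ≡ 2042 (mod 2213).
Scan 1210·2042^i mod 2213 for i = 0, 1, …:
  i=0: 1210   i=1: 1112   i=2: 166   i=3: 383
  i=4: 897   i=5: 1523   i=6: 701   i=7: 1844
  i=8: 1135   i=9: 659   i=10: 174   i=11: 1228
  i=12: 247
Match at i=12, j=46: x = 12·48 + 46 = 622.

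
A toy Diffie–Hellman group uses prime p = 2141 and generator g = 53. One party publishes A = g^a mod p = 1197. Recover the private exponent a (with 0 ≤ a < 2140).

1752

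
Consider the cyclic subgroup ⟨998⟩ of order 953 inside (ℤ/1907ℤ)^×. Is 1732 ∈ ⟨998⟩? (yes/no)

no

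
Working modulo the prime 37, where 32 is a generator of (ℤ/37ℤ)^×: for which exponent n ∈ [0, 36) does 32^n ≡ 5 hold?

19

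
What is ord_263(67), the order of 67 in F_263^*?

262

The order of 67 must divide p − 1 = 262 = 2 · 131.
Divisors: 1, 2, 131, 262.
Check each in increasing order: 67^1 ≡ 67;  67^2 ≡ 18;  67^131 ≡ 262;  67^262 ≡ 1.
Smallest exponent giving 1 is 262.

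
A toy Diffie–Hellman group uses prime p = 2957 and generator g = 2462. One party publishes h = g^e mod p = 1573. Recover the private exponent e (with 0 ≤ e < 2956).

Baby-step giant-step with m = ceil(sqrt(2956)) = 55.
Baby table (2462^j mod 2957 for j=0..54):
  0:1  1:2462  2:2551  3:2851  4:2201  5:1638  6:2365  7:297
  8:835  9:655  10:1045  11:200  12:1538  13:1596  14:2456  15:2564
  16:2330  17:2837  18:260  19:1408  20:892  21:2010  22:1559  23:72
  24:2801  25:338  26:1239  27:1751  28:2613  29:1731  30:685  31:980
  32:2805  33:1315  34:2572  35:1327  36:2546  37:2369  38:1274  39:2168
  40:231  41:978  42:838  43:2127  44:2784  45:2839  46:2227  47:596
  48:680  49:498  50:1878  51:1845  52:438  53:2008  54:2549
Giant step factor: 2462^(-55) ≡ 572 (mod 2957).
Scan 1573·572^i mod 2957 for i = 0, 1, …:
  i=0: 1573   i=1: 828   i=2: 496   i=3: 2797
  i=4: 147   i=5: 1288   i=6: 443   i=7: 2051
  i=8: 2200   i=9: 1675     …   i=39: 1108
  i=40: 978
Match at i=40, j=41: e = 40·55 + 41 = 2241.

2241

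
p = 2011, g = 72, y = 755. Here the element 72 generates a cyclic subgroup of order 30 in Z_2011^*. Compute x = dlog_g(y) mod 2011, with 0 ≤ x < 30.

26

Successive powers of 72 modulo 2011:
  72^0=1  72^1=72  72^2=1162  72^3=1213  72^4=863  72^5=1806
  72^6=1328  72^7=1099  72^8=699  72^9=53  72^10=1805  72^11=1256
  72^12=1948  72^13=1497  72^14=1201  72^15=2010  72^16=1939  72^17=849
  72^18=798  72^19=1148  72^20=205  72^21=683  72^22=912  72^23=1312
  72^24=1958  72^25=206  72^26=755
So 72^26 ≡ 755 (mod 2011), giving x = 26.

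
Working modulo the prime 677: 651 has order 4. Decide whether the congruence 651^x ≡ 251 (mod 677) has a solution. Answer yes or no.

⟨651⟩ has order 4; its elements mod 677 are {1, 26, 651, 676}.
251 is not in this set.

no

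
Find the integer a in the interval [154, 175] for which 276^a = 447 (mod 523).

Compute 276^154 mod 523 = 403, then multiply by 276 repeatedly:
  276^154=403  276^155=352  276^156=397  276^157=265  276^158=443
  276^159=409  276^160=439  276^161=351  276^162=121  276^163=447
Found 447 at exponent 163.

163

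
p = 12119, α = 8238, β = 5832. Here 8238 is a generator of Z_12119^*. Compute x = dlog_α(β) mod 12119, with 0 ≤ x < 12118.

Baby-step giant-step with m = ceil(sqrt(12118)) = 111.
Baby table (8238^j mod 12119 for j=0..110):
  0:1  1:8238  2:10363  3:4158  4:5310  5:6309  6:7270  7:10281
  8:7306  9:3874  10:4685  11:8134  12:1941  13:4997  14:9162  15:11543
  16:5560  17:5579  18:4554  19:7547  20:1716  21:5654  22:4335  23:9156
  24:10591  25:3977  26:4869  27:9051  28:6050  29:6572  30:4563  31:8975
  32:10150  33:6719  34:3649  35:5342  36:3307  37:11673  38:10028  39:7560
  40:11858  41:7064  42:9913  43:5472  44:7775  45:1535  46:5213  47:7077
  48:7936  49:6882  50:1234  51:9970  52:2397  53:4635  54:8280  55:4908
  56:3120  57:10280  58:11187  59:5630  60:527  61:2824  62:7751  63:9846
  64:11000  65:4237  66:1686  67:894  68:8539  69:5606  70:8838  71:8611
  72:4911  73:3596  74:5012  75:11542  76:9441  77:7335  78:396  79:2237
  80:7526  81:10503  82:6173  83:1850  84:6717  85:11411  86:8854  87:7110
  88:1053  89:9529  90:5139  91:3415  92:4571  93:2165  94:8221  95:3626
  96:9772  97:7338  98:872  99:9088  100:7881  101:2195  102:862  103:11541
  104:1203  105:9091  106:8357  107:9046  108:1217  109:3233  110:8011
Giant step factor: 8238^(-111) ≡ 9398 (mod 12119).
Scan 5832·9398^i mod 12119 for i = 0, 1, …:
  i=0: 5832   i=1: 7018   i=2: 3566   i=3: 4233
  i=4: 7176   i=5: 9932   i=6: 398   i=7: 7752
  i=8: 5987   i=9: 9428     …   i=82: 3289
  i=83: 6572
Match at i=83, j=29: x = 83·111 + 29 = 9242.

9242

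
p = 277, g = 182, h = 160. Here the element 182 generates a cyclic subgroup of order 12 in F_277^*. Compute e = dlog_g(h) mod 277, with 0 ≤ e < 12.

Successive powers of 182 modulo 277:
  182^0=1  182^1=182  182^2=161  182^3=217  182^4=160
So 182^4 ≡ 160 (mod 277), giving e = 4.

4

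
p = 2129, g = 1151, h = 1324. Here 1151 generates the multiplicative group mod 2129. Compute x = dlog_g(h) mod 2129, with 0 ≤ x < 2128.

1810

Baby-step giant-step with m = ceil(sqrt(2128)) = 47.
Baby table (1151^j mod 2129 for j=0..46):
  0:1  1:1151  2:563  3:797  4:1877  5:1621  6:767  7:1411
  8:1763  9:276  10:455  11:2100  12:685  13:705  14:306  15:921
  16:1958  17:1176  18:1661  19:2098  20:512  21:1708  22:841  23:1425
  24:845  25:1771  26:968  27:701  28:2089  29:798  30:899  31:55
  32:1564  33:1159  34:1255  35:1043  36:1866  37:1734  38:961  39:1160
  40:277  41:1606  42:534  43:1482  44:453  45:1927  46:1688
Giant step factor: 1151^(-47) ≡ 740 (mod 2129).
Scan 1324·740^i mod 2129 for i = 0, 1, …:
  i=0: 1324   i=1: 420   i=2: 2095   i=3: 388
  i=4: 1834   i=5: 987   i=6: 133   i=7: 486
  i=8: 1968   i=9: 84     …   i=37: 332
  i=38: 845
Match at i=38, j=24: x = 38·47 + 24 = 1810.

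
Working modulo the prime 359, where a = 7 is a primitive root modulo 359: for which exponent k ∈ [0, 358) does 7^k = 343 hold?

3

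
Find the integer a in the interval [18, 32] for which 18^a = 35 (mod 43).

Compute 18^18 mod 43 = 35, then multiply by 18 repeatedly:
  18^18=35
Found 35 at exponent 18.

18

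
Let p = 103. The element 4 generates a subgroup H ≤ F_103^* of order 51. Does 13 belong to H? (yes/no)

yes

13 ∈ ⟨4⟩ iff 13^51 ≡ 1 (mod 103), since |⟨4⟩| = 51.
13^51 mod 103 = 1.
Since 1 = 1, 13 lies in the subgroup.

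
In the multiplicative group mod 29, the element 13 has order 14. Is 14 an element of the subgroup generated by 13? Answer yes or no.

no

14 ∈ ⟨13⟩ iff 14^14 ≡ 1 (mod 29), since |⟨13⟩| = 14.
14^14 mod 29 = 28.
Since 28 ≠ 1, 14 does not lie in the subgroup.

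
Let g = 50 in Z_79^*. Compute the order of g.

39

The order of 50 must divide p − 1 = 78 = 2 · 3 · 13.
Divisors: 1, 2, 3, 6, 13, 26, 39, 78.
Check each in increasing order: 50^1 ≡ 50;  50^2 ≡ 51;  50^3 ≡ 22;  50^6 ≡ 10;  50^13 ≡ 23;  50^26 ≡ 55;  50^39 ≡ 1.
Smallest exponent giving 1 is 39.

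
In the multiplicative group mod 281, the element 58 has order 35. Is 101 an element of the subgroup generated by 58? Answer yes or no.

101 ∈ ⟨58⟩ iff 101^35 ≡ 1 (mod 281), since |⟨58⟩| = 35.
101^35 mod 281 = 1.
Since 1 = 1, 101 lies in the subgroup.

yes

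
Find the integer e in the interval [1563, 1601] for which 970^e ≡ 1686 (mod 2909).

Compute 970^1563 mod 2909 = 204, then multiply by 970 repeatedly:
  970^1563=204  970^1564=68  970^1565=1962  970^1566=654  970^1567=218
  970^1568=2012  970^1569=2610  970^1570=870  970^1571=290  970^1572=2036
  970^1573=2618  970^1574=2812  970^1575=1907  970^1576=2575  970^1577=1828
  970^1578=1579  970^1579=1496  970^1580=2438  970^1581=2752  970^1582=1887
  970^1583=629  970^1584=2149  970^1585=1686
Found 1686 at exponent 1585.

1585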